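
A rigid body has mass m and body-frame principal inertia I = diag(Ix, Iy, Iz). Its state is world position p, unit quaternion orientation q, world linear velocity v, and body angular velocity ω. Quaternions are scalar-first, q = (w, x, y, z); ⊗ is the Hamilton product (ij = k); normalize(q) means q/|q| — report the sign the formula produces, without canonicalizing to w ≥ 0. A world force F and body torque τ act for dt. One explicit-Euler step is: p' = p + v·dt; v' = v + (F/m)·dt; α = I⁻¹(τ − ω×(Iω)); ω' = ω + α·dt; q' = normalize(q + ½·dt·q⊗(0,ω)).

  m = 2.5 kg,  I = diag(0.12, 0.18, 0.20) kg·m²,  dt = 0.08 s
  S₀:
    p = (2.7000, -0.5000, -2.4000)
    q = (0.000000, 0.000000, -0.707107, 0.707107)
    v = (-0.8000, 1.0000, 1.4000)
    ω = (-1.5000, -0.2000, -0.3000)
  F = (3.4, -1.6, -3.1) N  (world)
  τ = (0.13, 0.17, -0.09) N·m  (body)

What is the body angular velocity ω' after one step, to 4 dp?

ω' = (-1.4141, -0.1084, -0.3432)

angular accel α = (1.0733, 1.1444, -0.5400)
new body rate ω' = (-1.4141, -0.1084, -0.3432)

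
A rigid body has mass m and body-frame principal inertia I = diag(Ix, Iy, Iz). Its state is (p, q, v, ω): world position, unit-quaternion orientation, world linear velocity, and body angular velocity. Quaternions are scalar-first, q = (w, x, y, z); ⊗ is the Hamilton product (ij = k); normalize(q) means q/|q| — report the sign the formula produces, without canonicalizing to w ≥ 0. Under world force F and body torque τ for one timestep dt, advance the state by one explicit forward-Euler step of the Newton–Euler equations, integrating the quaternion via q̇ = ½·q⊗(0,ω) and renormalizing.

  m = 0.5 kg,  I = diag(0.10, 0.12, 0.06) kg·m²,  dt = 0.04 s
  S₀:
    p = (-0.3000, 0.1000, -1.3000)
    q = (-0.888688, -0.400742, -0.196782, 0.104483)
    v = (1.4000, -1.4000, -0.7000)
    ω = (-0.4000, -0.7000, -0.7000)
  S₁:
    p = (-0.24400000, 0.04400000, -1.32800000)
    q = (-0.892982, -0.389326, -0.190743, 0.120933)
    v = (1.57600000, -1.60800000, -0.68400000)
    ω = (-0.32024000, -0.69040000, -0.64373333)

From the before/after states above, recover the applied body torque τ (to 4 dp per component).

Δω = ω₁−ω₀ = (0.07976000, 0.00960000, 0.05626667)
I·α + gyro = (0.1700, 0.0400, 0.0900)

τ = (0.1700, 0.0400, 0.0900)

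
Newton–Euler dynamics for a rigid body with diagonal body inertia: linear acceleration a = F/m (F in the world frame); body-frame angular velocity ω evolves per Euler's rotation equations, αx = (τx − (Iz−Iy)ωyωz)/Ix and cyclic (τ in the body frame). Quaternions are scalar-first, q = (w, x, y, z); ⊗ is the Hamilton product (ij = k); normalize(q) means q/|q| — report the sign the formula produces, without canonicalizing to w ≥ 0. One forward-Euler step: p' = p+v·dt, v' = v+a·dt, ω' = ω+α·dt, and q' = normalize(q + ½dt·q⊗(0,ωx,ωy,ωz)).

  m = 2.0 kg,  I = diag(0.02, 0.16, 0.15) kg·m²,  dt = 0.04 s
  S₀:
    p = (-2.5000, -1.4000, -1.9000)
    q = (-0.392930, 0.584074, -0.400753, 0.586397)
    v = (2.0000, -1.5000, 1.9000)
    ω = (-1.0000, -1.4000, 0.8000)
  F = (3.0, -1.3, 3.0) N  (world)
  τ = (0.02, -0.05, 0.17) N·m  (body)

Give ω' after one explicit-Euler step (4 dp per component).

ω' = (-0.9824, -1.4385, 0.7931)

angular accel α = (0.4400, -0.9625, -0.1733)
new body rate ω' = (-0.9824, -1.4385, 0.7931)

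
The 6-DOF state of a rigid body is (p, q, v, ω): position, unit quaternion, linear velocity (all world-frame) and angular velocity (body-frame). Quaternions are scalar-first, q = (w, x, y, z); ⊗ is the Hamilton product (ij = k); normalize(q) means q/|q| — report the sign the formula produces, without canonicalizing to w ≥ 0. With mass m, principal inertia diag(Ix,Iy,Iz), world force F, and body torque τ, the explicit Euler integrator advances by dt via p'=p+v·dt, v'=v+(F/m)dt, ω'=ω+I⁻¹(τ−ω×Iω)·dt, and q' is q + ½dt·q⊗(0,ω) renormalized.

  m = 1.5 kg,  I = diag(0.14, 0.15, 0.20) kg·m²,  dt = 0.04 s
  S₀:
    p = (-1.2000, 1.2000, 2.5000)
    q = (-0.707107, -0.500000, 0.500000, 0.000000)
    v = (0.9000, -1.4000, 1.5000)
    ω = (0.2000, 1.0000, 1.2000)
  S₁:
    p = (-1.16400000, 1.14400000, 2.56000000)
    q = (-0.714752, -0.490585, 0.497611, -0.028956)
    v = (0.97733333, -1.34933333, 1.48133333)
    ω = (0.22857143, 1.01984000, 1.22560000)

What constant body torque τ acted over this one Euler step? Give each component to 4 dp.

rate change Δω = (0.02857143, 0.01984000, 0.02560000)
applied torque τ = (0.1600, 0.0600, 0.1300)

τ = (0.1600, 0.0600, 0.1300)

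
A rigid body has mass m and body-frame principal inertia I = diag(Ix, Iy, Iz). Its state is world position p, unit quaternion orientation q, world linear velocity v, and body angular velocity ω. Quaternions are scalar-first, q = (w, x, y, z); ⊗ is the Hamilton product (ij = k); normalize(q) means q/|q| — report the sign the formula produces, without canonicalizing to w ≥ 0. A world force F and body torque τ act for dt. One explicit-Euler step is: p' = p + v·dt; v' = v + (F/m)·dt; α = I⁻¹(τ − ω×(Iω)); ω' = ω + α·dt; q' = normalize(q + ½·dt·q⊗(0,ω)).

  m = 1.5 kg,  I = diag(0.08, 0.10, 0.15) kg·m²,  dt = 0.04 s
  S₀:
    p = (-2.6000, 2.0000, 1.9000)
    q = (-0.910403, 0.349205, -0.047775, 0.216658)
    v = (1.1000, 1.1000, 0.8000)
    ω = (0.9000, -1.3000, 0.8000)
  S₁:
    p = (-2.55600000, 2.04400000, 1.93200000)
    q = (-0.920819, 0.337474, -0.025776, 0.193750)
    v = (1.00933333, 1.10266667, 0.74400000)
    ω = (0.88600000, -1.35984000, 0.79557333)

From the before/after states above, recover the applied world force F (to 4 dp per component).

F = (-3.4000, 0.1000, -2.1000)

velocity change Δv = (-0.09066667, 0.00266667, -0.05600000)
m·(v₁−v₀)/dt = (-3.4000, 0.1000, -2.1000)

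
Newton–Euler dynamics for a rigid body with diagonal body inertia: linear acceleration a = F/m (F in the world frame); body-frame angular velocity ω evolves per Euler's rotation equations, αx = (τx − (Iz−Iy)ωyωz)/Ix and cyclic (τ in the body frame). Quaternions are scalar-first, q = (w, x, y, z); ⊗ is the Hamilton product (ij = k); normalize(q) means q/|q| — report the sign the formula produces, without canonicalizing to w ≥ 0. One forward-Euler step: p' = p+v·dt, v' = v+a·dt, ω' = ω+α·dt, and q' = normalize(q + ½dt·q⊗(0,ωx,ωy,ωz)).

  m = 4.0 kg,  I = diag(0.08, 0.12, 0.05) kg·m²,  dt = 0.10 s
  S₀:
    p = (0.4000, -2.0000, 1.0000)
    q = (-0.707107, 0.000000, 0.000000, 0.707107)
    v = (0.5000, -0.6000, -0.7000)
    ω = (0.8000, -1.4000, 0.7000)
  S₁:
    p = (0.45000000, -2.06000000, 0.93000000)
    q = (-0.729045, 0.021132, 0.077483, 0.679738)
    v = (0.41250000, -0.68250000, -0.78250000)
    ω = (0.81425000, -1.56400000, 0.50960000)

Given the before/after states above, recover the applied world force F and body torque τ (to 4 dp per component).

v₁ − v₀ = (-0.08750000, -0.08250000, -0.08250000)
applied force F = (-3.5000, -3.3000, -3.3000)
rate change Δω = (0.01425000, -0.16400000, -0.19040000)
I·α + gyro = (0.0800, -0.1800, -0.1400)

F = (-3.5000, -3.3000, -3.3000)
τ = (0.0800, -0.1800, -0.1400)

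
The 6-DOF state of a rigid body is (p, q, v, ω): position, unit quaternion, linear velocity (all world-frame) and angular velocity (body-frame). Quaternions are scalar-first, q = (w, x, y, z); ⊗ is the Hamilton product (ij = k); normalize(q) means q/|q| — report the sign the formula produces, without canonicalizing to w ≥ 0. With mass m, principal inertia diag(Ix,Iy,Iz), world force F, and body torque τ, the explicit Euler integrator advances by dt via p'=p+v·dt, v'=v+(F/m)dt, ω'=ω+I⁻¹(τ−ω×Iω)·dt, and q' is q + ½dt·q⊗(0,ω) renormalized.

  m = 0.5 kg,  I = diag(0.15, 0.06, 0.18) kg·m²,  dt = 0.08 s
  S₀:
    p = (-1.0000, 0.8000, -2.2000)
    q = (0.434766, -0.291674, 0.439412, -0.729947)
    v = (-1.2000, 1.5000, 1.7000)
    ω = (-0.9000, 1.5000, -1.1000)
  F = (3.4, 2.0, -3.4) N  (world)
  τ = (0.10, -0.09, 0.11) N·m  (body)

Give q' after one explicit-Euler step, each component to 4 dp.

Hamilton product q⊗(0,ω) = (-1.7245663, 0.2202779, 0.9882599, -0.5202828)
q + ½dt·q⊗(0,ω), renormalized = (0.3645, -0.2819, 0.4773, -0.7482)

q' = (0.3645, -0.2819, 0.4773, -0.7482)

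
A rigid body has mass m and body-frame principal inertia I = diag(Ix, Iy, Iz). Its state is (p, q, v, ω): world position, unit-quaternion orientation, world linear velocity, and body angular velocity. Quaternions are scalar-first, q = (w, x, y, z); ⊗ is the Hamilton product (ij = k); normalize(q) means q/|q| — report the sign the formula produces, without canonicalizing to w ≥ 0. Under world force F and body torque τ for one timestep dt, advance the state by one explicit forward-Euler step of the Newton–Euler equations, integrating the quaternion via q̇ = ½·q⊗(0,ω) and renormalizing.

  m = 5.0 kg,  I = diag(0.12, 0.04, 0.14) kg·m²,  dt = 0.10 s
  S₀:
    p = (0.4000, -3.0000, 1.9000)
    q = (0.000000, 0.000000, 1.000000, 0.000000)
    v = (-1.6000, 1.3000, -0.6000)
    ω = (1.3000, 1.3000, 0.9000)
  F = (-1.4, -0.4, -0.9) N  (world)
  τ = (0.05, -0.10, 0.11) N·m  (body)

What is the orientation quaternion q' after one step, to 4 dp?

q' = (-0.0647, 0.0448, 0.9948, -0.0647)

Hamilton product q⊗(0,ω) = (-1.3000000, 0.9000000, 0.0000000, -1.3000000)
q + ½dt·q⊗(0,ω), renormalized = (-0.0647, 0.0448, 0.9948, -0.0647)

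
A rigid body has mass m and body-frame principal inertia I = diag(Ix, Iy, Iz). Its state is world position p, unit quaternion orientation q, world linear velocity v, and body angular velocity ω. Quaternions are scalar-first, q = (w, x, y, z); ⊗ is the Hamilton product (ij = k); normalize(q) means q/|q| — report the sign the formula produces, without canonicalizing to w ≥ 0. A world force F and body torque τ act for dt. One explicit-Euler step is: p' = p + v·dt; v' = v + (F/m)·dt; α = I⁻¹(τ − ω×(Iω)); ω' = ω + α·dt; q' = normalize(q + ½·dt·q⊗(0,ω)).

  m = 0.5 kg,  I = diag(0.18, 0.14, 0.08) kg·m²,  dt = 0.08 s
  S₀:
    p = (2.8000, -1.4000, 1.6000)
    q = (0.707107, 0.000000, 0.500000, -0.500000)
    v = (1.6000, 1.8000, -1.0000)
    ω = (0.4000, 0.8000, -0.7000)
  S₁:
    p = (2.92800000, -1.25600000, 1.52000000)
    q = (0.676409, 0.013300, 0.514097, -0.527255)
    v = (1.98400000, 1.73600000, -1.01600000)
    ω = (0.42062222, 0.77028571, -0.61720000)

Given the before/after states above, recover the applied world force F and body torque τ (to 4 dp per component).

rate change Δω = (0.02062222, -0.02971429, 0.08280000)
ω₀×(Iω₀) = (0.0336, -0.0280, -0.0128)
τ = I·(Δω/dt) + ω₀×(Iω₀) = (0.0800, -0.0800, 0.0700)
velocity change Δv = (0.38400000, -0.06400000, -0.01600000)
m·(v₁−v₀)/dt = (2.4000, -0.4000, -0.1000)

F = (2.4000, -0.4000, -0.1000)
τ = (0.0800, -0.0800, 0.0700)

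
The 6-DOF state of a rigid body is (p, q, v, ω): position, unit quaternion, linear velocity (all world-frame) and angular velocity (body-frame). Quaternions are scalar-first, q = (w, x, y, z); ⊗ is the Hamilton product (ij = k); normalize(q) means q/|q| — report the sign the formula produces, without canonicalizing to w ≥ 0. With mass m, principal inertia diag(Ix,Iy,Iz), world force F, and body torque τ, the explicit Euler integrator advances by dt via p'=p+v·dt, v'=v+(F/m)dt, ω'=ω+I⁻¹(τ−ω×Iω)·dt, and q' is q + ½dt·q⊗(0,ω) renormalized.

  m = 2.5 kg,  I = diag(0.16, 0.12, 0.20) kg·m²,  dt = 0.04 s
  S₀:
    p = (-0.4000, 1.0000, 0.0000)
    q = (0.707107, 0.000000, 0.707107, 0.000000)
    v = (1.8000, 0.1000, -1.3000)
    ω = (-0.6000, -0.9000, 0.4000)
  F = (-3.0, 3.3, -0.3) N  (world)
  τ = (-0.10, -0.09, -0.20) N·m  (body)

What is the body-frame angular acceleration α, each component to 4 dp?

ω×(Iω) gyroscopic = (-0.0288, 0.0096, -0.0216)
(τ − ω×Iω)/I = (-0.4450, -0.8300, -0.8920)

α = (-0.4450, -0.8300, -0.8920)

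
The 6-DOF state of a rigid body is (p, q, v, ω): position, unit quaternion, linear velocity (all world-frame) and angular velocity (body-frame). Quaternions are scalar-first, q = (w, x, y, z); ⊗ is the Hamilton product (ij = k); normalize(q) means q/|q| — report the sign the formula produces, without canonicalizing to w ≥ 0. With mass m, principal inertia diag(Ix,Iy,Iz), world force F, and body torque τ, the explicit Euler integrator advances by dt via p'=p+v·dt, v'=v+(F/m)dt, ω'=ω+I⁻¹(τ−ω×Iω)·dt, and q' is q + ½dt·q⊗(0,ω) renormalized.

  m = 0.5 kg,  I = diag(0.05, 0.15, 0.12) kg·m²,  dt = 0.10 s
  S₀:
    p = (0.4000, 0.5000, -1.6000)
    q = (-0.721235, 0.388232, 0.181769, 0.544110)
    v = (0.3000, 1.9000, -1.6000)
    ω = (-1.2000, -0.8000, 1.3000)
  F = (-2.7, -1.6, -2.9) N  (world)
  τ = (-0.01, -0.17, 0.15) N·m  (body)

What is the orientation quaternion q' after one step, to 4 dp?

q' = (-0.7226, 0.4629, 0.1520, 0.4903)

2q̇ = q⊗(0,ω) = (-0.0960494, 1.5370697, -0.5806456, -1.0300683)
q + ½dt·q⊗(0,ω), renormalized = (-0.7226, 0.4629, 0.1520, 0.4903)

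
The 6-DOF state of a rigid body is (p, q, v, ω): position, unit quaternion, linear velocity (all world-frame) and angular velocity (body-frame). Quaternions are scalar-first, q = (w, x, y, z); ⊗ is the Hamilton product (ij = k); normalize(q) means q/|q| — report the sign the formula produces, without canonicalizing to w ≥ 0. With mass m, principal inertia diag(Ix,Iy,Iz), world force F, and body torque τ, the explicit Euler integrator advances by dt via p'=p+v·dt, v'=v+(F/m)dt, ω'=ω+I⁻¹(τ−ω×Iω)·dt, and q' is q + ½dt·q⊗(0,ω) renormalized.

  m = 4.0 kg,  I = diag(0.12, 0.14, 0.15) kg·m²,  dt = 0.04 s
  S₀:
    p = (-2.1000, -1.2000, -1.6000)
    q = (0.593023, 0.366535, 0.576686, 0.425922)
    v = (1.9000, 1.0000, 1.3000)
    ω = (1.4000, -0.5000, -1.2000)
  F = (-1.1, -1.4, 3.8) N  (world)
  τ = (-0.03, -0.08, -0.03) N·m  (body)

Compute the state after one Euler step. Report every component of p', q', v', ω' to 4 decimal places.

ω×(Iω) gyroscopic = (0.0060, 0.0504, -0.0140)
angular accel α = (-0.3000, -0.9314, -0.1067)
ω' = ω + α·dt = (1.3880, -0.5373, -1.2043)
2q̇ = q⊗(0,ω) = (0.2863004, 0.3511700, 0.7396213, -1.7022555)
q + ½dt·q⊗(0,ω), renormalized = (0.5983, 0.3733, 0.5910, 0.3916)
a = F/m = (-0.2750, -0.3500, 0.9500)
p + v·dt = (-2.0240, -1.1600, -1.5480)
v' = v + a·dt = (1.8890, 0.9860, 1.3380)

p' = (-2.0240, -1.1600, -1.5480)
q' = (0.5983, 0.3733, 0.5910, 0.3916)
v' = (1.8890, 0.9860, 1.3380)
ω' = (1.3880, -0.5373, -1.2043)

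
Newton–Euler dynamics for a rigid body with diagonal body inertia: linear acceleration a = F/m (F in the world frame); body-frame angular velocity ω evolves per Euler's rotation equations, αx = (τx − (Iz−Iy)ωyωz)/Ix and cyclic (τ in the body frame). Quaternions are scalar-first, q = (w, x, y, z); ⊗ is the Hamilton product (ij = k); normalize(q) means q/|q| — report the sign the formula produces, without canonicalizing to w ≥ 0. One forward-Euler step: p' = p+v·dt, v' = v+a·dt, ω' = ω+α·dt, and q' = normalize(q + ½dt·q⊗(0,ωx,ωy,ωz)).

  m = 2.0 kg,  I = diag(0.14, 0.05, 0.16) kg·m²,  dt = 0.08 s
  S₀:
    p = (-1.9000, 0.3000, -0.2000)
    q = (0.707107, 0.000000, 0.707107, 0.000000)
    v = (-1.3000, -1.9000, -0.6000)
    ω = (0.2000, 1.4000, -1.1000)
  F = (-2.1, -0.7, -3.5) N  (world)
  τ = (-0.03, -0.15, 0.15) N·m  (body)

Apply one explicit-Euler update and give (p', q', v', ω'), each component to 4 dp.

angular accel α = (0.9957, -3.0880, 1.0950)
new body rate ω' = (0.2797, 1.1530, -1.0124)
Hamilton product q⊗(0,ω) = (-0.9899498, -0.6363963, 0.9899498, -0.9192391)
q' = normalize(q + ½dt·q⊗(0,ω)) = (0.6658, -0.0254, 0.7448, -0.0367)
p + v·dt = (-2.0040, 0.1480, -0.2480)
v + (F/m)dt = (-1.3840, -1.9280, -0.7400)

p' = (-2.0040, 0.1480, -0.2480)
q' = (0.6658, -0.0254, 0.7448, -0.0367)
v' = (-1.3840, -1.9280, -0.7400)
ω' = (0.2797, 1.1530, -1.0124)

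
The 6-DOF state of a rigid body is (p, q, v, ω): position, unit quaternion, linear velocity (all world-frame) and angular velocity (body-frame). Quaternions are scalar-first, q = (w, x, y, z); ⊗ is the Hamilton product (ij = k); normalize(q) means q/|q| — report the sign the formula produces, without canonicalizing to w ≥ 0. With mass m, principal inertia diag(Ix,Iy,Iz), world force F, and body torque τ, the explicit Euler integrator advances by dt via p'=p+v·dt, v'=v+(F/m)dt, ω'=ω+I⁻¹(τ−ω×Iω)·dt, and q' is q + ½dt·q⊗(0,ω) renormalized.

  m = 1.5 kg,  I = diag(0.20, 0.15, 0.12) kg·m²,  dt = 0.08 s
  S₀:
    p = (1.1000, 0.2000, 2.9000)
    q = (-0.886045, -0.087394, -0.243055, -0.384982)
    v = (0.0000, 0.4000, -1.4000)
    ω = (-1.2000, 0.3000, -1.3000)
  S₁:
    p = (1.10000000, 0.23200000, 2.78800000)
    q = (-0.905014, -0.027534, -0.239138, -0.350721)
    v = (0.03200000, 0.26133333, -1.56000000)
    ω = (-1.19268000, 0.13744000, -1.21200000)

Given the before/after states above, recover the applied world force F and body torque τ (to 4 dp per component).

ω₁ − ω₀ = (0.00732000, -0.16256000, 0.08800000)
applied torque τ = (0.0300, -0.1800, 0.1500)
Δv = v₁−v₀ = (0.03200000, -0.13866667, -0.16000000)
F = m·Δv/dt = (0.6000, -2.6000, -3.0000)

F = (0.6000, -2.6000, -3.0000)
τ = (0.0300, -0.1800, 0.1500)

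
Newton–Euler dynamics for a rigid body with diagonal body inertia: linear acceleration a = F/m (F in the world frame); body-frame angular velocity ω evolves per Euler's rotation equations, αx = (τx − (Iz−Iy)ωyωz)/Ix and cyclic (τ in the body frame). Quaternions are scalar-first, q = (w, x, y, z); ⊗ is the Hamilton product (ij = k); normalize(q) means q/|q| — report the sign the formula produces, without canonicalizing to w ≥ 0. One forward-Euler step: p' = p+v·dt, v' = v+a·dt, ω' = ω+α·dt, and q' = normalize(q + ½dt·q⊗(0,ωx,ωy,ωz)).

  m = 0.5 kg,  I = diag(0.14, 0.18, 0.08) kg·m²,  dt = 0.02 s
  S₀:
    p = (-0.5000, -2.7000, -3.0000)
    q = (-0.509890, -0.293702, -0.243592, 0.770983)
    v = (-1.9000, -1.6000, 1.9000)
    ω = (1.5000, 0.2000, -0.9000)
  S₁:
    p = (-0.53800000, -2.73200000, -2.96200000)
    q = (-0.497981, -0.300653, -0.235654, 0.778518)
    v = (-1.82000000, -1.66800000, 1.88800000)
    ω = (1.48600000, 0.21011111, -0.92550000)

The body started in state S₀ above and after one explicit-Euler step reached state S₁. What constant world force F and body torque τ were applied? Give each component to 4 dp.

F = (2.0000, -1.7000, -0.3000)
τ = (-0.0800, 0.0100, -0.0900)

Δω = ω₁−ω₀ = (-0.01400000, 0.01011111, -0.02550000)
ω₀×(Iω₀) = (0.0180, -0.0810, 0.0120)
τ = I·(Δω/dt) + ω₀×(Iω₀) = (-0.0800, 0.0100, -0.0900)
velocity change Δv = (0.08000000, -0.06800000, -0.01200000)
applied force F = (2.0000, -1.7000, -0.3000)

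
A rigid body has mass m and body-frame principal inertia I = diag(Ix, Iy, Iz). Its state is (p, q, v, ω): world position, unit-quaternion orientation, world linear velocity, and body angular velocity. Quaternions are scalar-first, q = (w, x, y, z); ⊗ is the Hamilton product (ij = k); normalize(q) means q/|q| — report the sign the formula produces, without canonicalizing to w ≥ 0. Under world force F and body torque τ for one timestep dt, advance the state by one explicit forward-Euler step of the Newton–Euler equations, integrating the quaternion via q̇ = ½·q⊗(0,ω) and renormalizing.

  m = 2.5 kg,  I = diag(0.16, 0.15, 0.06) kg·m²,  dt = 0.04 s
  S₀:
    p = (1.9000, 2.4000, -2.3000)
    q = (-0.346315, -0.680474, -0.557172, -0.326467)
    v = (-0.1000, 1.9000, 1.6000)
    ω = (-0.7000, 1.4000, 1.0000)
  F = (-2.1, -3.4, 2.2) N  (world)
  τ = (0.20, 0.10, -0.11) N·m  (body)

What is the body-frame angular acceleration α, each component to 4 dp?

gyro term ω×Iω = (-0.1260, -0.0700, 0.0098)
(τ − ω×Iω)/I = (2.0375, 1.1333, -1.9967)

α = (2.0375, 1.1333, -1.9967)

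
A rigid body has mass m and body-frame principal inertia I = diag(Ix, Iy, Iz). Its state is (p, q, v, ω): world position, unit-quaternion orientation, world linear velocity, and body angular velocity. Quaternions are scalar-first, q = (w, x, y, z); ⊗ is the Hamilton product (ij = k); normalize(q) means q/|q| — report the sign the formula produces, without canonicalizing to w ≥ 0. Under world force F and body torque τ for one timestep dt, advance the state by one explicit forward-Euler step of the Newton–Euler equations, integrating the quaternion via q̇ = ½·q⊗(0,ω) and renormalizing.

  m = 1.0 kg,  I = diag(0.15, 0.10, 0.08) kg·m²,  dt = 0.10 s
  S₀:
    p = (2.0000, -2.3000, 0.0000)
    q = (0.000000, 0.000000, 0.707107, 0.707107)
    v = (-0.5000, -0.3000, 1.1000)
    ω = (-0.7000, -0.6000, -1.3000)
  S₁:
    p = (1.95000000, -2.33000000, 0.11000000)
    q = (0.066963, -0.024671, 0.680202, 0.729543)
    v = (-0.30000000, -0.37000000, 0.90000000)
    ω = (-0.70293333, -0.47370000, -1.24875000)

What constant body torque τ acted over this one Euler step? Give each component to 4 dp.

τ = (-0.0200, 0.1900, 0.0200)

Δω = ω₁−ω₀ = (-0.00293333, 0.12630000, 0.05125000)
applied torque τ = (-0.0200, 0.1900, 0.0200)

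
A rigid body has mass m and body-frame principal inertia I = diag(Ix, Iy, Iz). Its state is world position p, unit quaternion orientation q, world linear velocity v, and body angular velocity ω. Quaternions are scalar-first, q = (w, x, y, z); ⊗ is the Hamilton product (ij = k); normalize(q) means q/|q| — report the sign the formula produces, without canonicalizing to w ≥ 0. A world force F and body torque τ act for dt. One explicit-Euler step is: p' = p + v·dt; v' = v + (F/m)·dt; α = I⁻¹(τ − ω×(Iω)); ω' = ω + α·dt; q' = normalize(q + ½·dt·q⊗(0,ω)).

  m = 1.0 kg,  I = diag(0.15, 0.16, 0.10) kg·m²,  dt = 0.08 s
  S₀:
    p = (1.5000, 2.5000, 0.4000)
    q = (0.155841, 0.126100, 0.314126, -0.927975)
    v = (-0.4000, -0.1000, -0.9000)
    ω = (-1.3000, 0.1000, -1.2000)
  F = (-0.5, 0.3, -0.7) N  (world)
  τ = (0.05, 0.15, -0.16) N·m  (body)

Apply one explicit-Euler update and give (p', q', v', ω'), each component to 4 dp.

a = F/m = (-0.5000, 0.3000, -0.7000)
p + v·dt = (1.4680, 2.4920, 0.3280)
v + (F/m)dt = (-0.4400, -0.0760, -0.9560)
(τ − ω×Iω)/I = (0.2853, 0.4500, -1.5870)
ω' = ω + α·dt = (-1.2772, 0.1360, -1.3270)
2q̇ = q⊗(0,ω) = (-0.9810526, -0.4867470, 1.3732716, 0.2339646)
updated quaternion q' = (0.1163, 0.1064, 0.3681, -0.9163)

p' = (1.4680, 2.4920, 0.3280)
q' = (0.1163, 0.1064, 0.3681, -0.9163)
v' = (-0.4400, -0.0760, -0.9560)
ω' = (-1.2772, 0.1360, -1.3270)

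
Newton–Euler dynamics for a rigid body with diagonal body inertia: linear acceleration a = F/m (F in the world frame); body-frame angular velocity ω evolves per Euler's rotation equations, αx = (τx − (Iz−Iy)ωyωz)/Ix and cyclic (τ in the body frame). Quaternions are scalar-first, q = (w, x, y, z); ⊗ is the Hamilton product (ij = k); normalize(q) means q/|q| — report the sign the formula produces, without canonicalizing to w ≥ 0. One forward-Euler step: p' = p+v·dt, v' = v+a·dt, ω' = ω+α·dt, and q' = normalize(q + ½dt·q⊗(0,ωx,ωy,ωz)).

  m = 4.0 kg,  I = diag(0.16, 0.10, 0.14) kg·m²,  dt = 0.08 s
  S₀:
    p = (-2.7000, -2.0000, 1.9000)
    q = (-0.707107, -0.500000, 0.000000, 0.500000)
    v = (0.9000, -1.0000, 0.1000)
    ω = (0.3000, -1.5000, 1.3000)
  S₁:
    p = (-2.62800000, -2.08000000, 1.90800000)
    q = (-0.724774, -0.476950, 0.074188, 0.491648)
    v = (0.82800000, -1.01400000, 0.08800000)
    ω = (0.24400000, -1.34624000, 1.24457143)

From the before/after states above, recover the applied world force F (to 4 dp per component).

v₁ − v₀ = (-0.07200000, -0.01400000, -0.01200000)
applied force F = (-3.6000, -0.7000, -0.6000)

F = (-3.6000, -0.7000, -0.6000)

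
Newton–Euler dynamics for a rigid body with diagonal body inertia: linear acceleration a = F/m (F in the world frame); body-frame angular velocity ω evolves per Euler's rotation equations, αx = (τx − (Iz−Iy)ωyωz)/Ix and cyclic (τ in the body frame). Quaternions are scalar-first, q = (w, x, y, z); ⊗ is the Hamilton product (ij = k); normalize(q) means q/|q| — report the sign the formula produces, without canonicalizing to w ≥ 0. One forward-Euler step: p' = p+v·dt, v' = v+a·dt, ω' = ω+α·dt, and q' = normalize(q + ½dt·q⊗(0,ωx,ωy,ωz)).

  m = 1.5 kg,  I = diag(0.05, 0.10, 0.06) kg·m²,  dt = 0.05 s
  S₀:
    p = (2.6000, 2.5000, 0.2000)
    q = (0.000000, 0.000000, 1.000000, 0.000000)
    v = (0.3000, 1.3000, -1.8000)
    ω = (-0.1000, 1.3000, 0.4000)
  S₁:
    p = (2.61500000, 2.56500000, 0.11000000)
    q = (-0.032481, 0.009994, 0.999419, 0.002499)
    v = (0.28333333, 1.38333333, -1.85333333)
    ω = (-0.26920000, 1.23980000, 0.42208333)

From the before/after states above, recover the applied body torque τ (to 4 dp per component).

ω₁ − ω₀ = (-0.16920000, -0.06020000, 0.02208333)
I·α + gyro = (-0.1900, -0.1200, 0.0200)

τ = (-0.1900, -0.1200, 0.0200)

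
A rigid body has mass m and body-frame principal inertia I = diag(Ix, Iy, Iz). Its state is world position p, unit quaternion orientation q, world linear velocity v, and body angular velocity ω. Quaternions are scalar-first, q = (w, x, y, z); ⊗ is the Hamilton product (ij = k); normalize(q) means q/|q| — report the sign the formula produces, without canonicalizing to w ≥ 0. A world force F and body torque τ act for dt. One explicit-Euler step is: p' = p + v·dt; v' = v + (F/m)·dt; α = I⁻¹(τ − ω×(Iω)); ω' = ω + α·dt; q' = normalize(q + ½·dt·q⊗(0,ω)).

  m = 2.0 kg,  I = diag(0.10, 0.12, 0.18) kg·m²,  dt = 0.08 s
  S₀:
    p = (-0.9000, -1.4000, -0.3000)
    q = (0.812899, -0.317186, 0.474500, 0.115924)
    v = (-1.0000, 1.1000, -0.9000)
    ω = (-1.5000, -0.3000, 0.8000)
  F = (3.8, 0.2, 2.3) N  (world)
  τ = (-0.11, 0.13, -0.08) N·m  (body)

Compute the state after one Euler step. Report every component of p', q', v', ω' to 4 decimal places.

ω×(Iω) gyroscopic = (-0.0144, 0.0960, 0.0090)
(τ − ω×Iω)/I = (-0.9560, 0.2833, -0.4944)
ω + α·dt = (-1.5765, -0.2773, 0.7604)
q⊗(0,ω) = (-0.4261682, -0.8049713, -0.1640069, 1.4572250)
updated quaternion q' = (0.7940, -0.3486, 0.4668, 0.1738)
a = F/m = (1.9000, 0.1000, 1.1500)
p' = p + v·dt = (-0.9800, -1.3120, -0.3720)
v' = v + a·dt = (-0.8480, 1.1080, -0.8080)

p' = (-0.9800, -1.3120, -0.3720)
q' = (0.7940, -0.3486, 0.4668, 0.1738)
v' = (-0.8480, 1.1080, -0.8080)
ω' = (-1.5765, -0.2773, 0.7604)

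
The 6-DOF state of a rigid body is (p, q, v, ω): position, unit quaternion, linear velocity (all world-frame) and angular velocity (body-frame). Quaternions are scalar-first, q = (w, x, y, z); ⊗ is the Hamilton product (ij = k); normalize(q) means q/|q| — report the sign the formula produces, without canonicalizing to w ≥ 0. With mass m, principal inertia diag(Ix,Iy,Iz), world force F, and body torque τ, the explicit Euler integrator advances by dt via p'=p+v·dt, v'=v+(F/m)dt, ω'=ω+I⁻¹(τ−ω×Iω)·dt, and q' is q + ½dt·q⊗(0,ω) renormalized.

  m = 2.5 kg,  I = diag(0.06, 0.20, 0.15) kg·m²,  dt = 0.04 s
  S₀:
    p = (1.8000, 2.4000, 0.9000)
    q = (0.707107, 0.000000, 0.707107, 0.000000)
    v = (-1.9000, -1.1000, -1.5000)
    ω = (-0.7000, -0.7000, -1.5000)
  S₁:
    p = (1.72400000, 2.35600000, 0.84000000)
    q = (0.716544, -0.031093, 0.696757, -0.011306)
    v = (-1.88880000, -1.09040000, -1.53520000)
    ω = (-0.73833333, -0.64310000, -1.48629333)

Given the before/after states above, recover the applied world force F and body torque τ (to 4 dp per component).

F = (0.7000, 0.6000, -2.2000)
τ = (-0.1100, 0.1900, 0.1200)

v₁ − v₀ = (0.01120000, 0.00960000, -0.03520000)
F = m·Δv/dt = (0.7000, 0.6000, -2.2000)
Δω = ω₁−ω₀ = (-0.03833333, 0.05690000, 0.01370667)
ω₀×(Iω₀) = (-0.0525, -0.0945, 0.0686)
applied torque τ = (-0.1100, 0.1900, 0.1200)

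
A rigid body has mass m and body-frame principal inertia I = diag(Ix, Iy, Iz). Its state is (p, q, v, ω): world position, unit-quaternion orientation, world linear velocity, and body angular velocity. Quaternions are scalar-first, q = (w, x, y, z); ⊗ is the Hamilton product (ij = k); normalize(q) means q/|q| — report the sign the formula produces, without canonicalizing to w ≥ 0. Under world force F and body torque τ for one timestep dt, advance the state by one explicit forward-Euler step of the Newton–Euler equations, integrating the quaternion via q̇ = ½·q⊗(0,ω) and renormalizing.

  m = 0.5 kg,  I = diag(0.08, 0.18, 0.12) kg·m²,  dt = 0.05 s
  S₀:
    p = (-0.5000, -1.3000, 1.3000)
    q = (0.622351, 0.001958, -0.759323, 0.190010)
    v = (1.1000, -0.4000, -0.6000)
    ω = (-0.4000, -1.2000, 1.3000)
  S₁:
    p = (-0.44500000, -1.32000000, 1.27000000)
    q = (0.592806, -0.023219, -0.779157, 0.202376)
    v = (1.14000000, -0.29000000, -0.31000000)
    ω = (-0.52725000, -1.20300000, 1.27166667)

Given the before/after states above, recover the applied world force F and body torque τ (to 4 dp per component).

v₁ − v₀ = (0.04000000, 0.11000000, 0.29000000)
applied force F = (0.4000, 1.1000, 2.9000)
rate change Δω = (-0.12725000, -0.00300000, -0.02833333)
precession coupling = (0.0936, 0.0208, 0.0480)
applied torque τ = (-0.1100, 0.0100, -0.0200)

F = (0.4000, 1.1000, 2.9000)
τ = (-0.1100, 0.0100, -0.0200)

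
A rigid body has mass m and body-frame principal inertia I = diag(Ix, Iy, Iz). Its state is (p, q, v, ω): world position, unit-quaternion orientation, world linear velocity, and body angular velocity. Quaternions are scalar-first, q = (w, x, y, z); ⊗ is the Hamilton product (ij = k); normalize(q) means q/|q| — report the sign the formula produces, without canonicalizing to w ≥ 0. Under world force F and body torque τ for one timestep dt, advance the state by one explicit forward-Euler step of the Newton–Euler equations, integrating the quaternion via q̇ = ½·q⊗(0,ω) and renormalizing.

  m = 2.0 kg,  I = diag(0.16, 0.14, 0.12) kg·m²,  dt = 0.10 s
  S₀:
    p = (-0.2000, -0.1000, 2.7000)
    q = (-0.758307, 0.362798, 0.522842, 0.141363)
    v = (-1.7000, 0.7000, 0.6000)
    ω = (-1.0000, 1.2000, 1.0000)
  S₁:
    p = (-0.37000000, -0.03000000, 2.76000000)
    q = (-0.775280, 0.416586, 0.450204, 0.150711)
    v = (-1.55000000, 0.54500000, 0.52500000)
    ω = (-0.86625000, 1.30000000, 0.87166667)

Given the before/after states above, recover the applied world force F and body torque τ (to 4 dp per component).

ω₁ − ω₀ = (0.13375000, 0.10000000, -0.12833333)
gyro term ω₀×Iω₀ = (-0.0240, -0.0400, 0.0240)
I·α + gyro = (0.1900, 0.1000, -0.1300)
velocity change Δv = (0.15000000, -0.15500000, -0.07500000)
applied force F = (3.0000, -3.1000, -1.5000)

F = (3.0000, -3.1000, -1.5000)
τ = (0.1900, 0.1000, -0.1300)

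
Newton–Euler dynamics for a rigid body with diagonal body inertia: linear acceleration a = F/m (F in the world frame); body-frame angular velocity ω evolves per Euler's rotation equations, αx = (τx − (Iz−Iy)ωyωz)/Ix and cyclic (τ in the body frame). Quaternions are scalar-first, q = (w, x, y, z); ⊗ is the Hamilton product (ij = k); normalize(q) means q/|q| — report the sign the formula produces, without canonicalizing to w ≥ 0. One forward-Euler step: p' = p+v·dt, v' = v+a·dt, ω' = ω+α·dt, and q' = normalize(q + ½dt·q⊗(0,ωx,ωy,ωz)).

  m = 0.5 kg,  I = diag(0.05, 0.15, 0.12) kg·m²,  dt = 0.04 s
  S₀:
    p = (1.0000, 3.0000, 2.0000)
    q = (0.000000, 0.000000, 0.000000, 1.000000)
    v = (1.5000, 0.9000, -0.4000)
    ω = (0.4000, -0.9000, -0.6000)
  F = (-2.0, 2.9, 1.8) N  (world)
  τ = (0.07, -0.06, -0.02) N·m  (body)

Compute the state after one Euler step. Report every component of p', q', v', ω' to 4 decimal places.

linear accel F/m = (-4.0000, 5.8000, 3.6000)
new position p' = (1.0600, 3.0360, 1.9840)
new velocity v' = (1.3400, 1.1320, -0.2560)
precession coupling ω×(Iω) = (-0.0162, 0.0168, -0.0360)
(τ − ω×Iω)/I = (1.7240, -0.5120, 0.1333)
ω' = ω + α·dt = (0.4690, -0.9205, -0.5947)
q⊗(0,ω) = (0.6000000, 0.9000000, 0.4000000, 0.0000000)
q' = normalize(q + ½dt·q⊗(0,ω)) = (0.0120, 0.0180, 0.0080, 0.9997)

p' = (1.0600, 3.0360, 1.9840)
q' = (0.0120, 0.0180, 0.0080, 0.9997)
v' = (1.3400, 1.1320, -0.2560)
ω' = (0.4690, -0.9205, -0.5947)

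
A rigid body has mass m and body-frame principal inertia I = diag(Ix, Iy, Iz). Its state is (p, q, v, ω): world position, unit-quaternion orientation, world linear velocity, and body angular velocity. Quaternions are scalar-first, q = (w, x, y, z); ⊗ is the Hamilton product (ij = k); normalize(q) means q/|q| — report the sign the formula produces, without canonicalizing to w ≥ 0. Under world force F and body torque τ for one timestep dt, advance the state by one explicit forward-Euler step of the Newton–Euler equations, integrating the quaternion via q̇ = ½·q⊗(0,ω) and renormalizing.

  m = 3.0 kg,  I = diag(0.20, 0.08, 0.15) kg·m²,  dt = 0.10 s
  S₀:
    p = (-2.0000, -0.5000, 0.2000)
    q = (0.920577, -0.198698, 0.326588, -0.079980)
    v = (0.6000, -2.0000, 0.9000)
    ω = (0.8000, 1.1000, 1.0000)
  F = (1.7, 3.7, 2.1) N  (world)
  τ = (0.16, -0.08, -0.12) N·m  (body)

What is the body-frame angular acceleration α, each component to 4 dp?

α = (0.4150, -1.5000, -0.0960)

ω×(Iω) gyroscopic = (0.0770, 0.0400, -0.1056)
angular accel α = (0.4150, -1.5000, -0.0960)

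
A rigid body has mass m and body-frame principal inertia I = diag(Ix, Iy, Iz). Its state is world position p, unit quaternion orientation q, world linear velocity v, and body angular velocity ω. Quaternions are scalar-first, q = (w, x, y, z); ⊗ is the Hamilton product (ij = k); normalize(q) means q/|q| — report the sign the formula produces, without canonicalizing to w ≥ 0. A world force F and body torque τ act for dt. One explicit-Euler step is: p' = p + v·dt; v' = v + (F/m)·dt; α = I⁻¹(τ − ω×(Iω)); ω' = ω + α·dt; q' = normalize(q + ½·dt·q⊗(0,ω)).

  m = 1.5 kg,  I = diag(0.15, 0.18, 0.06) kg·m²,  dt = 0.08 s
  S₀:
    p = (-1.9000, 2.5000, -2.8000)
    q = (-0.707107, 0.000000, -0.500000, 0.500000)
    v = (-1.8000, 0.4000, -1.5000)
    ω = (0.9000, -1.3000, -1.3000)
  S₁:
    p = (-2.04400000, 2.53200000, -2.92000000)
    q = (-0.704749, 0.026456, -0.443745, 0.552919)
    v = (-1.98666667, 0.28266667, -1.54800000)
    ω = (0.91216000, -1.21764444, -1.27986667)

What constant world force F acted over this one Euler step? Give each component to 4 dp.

Δv = v₁−v₀ = (-0.18666667, -0.11733333, -0.04800000)
F = m·Δv/dt = (-3.5000, -2.2000, -0.9000)

F = (-3.5000, -2.2000, -0.9000)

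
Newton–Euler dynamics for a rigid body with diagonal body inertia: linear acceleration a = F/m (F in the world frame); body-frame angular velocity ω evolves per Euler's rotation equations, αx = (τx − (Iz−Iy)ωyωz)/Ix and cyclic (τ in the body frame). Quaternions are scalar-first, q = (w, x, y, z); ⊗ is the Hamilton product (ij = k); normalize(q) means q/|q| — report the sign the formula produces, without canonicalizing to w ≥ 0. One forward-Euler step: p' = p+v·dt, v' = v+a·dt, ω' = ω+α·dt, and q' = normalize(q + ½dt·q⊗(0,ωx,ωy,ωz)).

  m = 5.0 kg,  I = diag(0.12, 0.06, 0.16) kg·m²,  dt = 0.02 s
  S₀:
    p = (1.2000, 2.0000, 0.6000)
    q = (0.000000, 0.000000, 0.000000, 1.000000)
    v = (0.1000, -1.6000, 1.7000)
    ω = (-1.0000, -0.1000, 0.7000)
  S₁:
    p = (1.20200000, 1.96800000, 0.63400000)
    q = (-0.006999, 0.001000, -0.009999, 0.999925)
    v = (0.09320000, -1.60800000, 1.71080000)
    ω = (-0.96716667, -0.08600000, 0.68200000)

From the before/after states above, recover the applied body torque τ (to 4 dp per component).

τ = (0.1900, 0.0700, -0.1500)

ω₁ − ω₀ = (0.03283333, 0.01400000, -0.01800000)
ω₀×(Iω₀) = (-0.0070, 0.0280, -0.0060)
applied torque τ = (0.1900, 0.0700, -0.1500)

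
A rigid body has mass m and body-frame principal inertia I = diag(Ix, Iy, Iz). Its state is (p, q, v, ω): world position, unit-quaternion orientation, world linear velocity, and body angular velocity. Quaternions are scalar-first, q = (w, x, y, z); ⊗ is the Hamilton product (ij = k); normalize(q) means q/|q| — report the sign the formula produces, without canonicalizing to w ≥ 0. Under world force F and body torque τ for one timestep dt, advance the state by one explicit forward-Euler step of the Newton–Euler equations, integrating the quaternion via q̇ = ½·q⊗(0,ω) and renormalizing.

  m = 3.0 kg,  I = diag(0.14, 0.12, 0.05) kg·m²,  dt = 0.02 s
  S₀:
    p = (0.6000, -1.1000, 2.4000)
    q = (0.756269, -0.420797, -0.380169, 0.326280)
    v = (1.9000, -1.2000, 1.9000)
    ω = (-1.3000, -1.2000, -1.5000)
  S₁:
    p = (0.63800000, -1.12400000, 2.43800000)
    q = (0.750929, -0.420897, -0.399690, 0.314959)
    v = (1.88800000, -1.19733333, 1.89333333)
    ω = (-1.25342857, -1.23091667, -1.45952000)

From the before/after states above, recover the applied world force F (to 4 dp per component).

Δv = v₁−v₀ = (-0.01200000, 0.00266667, -0.00666667)
F = m·Δv/dt = (-1.8000, 0.4000, -1.0000)

F = (-1.8000, 0.4000, -1.0000)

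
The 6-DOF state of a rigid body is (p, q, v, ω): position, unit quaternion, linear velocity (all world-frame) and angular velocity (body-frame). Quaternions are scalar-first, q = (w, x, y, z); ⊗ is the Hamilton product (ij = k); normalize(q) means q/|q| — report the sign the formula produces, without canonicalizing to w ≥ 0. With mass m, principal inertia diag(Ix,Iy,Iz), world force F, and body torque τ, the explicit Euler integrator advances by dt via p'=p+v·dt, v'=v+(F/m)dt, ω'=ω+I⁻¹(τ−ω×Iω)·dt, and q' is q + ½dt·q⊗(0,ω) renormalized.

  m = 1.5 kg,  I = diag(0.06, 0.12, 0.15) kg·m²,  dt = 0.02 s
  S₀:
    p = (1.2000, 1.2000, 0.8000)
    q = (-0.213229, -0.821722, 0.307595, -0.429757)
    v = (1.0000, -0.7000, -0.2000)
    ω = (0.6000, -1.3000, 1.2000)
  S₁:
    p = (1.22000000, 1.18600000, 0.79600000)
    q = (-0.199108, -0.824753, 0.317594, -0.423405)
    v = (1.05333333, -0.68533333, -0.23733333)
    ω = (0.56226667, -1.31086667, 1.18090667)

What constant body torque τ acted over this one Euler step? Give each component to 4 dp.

τ = (-0.1600, -0.1300, -0.1900)

ω₁ − ω₀ = (-0.03773333, -0.01086667, -0.01909333)
I·α + gyro = (-0.1600, -0.1300, -0.1900)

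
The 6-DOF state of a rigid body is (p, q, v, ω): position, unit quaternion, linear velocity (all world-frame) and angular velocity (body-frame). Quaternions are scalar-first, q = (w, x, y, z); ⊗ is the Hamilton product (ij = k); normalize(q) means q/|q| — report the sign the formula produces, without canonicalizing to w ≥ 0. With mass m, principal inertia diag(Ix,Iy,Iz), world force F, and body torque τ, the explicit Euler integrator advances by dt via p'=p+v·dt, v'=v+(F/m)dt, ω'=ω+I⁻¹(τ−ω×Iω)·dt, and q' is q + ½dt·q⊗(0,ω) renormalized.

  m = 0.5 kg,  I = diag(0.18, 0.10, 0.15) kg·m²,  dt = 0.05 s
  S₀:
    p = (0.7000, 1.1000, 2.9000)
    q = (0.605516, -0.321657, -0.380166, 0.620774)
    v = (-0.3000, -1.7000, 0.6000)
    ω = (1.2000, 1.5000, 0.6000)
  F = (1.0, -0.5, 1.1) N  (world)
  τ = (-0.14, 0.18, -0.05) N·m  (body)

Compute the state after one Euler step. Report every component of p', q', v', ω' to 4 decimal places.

p' = (0.6850, 1.0150, 2.9300)
q' = (0.6193, -0.3321, -0.3336, 0.6284)
v' = (-0.2000, -1.7500, 0.7100)
ω' = (1.1486, 1.5792, 0.6313)

(τ − ω×Iω)/I = (-1.0278, 1.5840, 0.6267)
ω' = ω + α·dt = (1.1486, 1.5792, 0.6313)
2q̇ = q⊗(0,ω) = (0.5837730, -0.4326414, 1.8461970, 0.3370233)
q + ½dt·q⊗(0,ω), renormalized = (0.6193, -0.3321, -0.3336, 0.6284)
linear accel F/m = (2.0000, -1.0000, 2.2000)
p' = p + v·dt = (0.6850, 1.0150, 2.9300)
v + (F/m)dt = (-0.2000, -1.7500, 0.7100)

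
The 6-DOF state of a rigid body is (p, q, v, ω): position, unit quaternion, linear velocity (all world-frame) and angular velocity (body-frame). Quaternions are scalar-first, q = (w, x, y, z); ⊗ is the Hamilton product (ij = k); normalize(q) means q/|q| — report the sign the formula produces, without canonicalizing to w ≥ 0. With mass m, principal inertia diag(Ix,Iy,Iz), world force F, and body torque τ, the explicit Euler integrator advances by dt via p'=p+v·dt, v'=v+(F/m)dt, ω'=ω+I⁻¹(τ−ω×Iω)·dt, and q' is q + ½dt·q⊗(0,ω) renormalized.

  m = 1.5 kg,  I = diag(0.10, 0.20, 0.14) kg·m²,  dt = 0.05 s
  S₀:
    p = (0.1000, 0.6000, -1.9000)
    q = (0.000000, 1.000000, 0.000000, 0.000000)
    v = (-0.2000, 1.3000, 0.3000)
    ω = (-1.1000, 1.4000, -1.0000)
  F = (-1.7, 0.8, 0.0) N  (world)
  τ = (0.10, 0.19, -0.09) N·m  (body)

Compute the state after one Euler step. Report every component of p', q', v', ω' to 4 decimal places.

p + v·dt = (0.0900, 0.6650, -1.8850)
new velocity v' = (-0.2567, 1.3267, 0.3000)
α = I⁻¹(τ − ω×Iω) = (0.1600, 1.1700, 0.4571)
new body rate ω' = (-1.0920, 1.4585, -0.9771)
q⊗(0,ω) = (1.1000000, 0.0000000, 1.0000000, 1.4000000)
q' = normalize(q + ½dt·q⊗(0,ω)) = (0.0275, 0.9987, 0.0250, 0.0350)

p' = (0.0900, 0.6650, -1.8850)
q' = (0.0275, 0.9987, 0.0250, 0.0350)
v' = (-0.2567, 1.3267, 0.3000)
ω' = (-1.0920, 1.4585, -0.9771)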